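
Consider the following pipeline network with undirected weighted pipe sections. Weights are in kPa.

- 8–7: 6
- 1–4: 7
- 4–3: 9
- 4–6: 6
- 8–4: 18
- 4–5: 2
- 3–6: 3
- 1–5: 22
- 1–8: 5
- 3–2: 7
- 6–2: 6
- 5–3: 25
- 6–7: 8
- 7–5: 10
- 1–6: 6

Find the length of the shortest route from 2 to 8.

Enumerating some paths:
2 → 6 → 7 → 8: 6+8+6 = 20
2 → 3 → 6 → 1 → 8: 7+3+6+5 = 21
2 → 6 → 4 → 1 → 8: 6+6+7+5 = 24
2 → 6 → 1 → 8: 6+6+5 = 17
The minimum is 17 kPa via 2 → 6 → 1 → 8.

17 kPa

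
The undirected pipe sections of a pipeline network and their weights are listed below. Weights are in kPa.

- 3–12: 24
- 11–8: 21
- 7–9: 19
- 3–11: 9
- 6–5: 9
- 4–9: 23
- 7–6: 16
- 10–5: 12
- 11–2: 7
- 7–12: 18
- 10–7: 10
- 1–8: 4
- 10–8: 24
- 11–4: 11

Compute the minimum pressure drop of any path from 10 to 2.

Candidate routes:
10 - 7 - 9 - 4 - 11 - 2: 10+19+23+11+7 = 70
10 - 8 - 11 - 2: 24+21+7 = 52
10 - 7 - 12 - 3 - 11 - 2: 10+18+24+9+7 = 68
10 - 5 - 6 - 7 - 12 - 3 - 11 - 2: 12+9+16+18+24+9+7 = 95
The minimum is 52 kPa via 10 - 8 - 11 - 2.

52 kPa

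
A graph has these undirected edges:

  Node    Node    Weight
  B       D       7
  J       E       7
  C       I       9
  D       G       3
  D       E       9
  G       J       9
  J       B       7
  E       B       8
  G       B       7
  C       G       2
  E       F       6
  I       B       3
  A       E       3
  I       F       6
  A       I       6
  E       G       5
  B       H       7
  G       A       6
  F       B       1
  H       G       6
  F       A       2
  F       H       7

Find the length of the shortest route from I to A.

Enumerating some paths:
I → B → E → A: 3+8+3 = 14
I → A: 6 = 6
I → F → A: 6+2 = 8
I → B → F → E → A: 3+1+6+3 = 13
Cheapest is I → A at 6.

6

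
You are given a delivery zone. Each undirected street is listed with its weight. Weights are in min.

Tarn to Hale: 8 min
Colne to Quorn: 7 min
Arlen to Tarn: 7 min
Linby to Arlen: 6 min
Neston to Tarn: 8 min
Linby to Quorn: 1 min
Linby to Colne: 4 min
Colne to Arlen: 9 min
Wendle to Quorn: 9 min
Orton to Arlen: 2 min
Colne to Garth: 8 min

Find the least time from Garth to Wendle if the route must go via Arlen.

33 min

Best Garth to Arlen: Garth–Colne–Arlen costing 17
Best Arlen to Wendle: Arlen–Linby–Quorn–Wendle costing 16
Total via Arlen: 17 + 16 = 33 min.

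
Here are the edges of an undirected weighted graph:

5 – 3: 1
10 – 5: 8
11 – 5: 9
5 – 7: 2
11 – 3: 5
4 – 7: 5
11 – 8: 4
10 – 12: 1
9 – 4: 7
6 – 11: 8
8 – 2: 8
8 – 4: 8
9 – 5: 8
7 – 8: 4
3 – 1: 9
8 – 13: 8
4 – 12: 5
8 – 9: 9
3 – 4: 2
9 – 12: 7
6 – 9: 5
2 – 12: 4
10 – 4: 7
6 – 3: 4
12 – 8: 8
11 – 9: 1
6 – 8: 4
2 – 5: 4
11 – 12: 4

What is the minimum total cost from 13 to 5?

Shortest distances from 13:
13: 0
8: 8  (via 13)
6: 12  (via 8)
7: 12  (via 8)
11: 12  (via 8)
9: 13  (via 11)
5: 14  (via 7)
Shortest route: 13–8–7–5 = 14.

14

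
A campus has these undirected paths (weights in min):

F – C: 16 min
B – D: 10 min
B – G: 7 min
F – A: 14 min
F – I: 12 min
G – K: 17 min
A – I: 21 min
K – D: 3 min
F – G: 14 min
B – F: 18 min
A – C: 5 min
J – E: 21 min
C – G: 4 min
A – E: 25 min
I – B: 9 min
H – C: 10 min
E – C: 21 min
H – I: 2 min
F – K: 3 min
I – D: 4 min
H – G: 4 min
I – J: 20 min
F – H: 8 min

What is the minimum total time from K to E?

Compare a few routes:
K - D - I - H - C - E: 3+4+2+10+21 = 40
K - F - H - G - C - E: 3+8+4+4+21 = 40
K - F - C - E: 3+16+21 = 40
K - D - I - H - G - C - E: 3+4+2+4+4+21 = 38
Cheapest is K - D - I - H - G - C - E at 38 min.

38 min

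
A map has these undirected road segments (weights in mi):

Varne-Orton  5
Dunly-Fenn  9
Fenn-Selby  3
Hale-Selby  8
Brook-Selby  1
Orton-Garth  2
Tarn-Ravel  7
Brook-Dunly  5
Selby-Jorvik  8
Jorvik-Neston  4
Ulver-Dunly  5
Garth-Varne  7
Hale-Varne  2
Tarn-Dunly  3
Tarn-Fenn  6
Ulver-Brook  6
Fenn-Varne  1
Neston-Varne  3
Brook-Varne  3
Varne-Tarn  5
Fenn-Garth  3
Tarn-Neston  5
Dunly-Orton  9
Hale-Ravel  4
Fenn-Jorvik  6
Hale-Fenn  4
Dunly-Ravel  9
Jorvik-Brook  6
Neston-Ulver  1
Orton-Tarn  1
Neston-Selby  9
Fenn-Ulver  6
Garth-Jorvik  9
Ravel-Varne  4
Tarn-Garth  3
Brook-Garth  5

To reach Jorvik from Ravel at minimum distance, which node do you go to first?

Varne

Candidate routes:
Ravel–Varne–Fenn–Jorvik: 4+1+6 = 11
Ravel–Hale–Varne–Neston–Jorvik: 4+2+3+4 = 13
Cheapest is Ravel–Varne–Fenn–Jorvik at 11 mi.
So from Ravel the first move is to Varne.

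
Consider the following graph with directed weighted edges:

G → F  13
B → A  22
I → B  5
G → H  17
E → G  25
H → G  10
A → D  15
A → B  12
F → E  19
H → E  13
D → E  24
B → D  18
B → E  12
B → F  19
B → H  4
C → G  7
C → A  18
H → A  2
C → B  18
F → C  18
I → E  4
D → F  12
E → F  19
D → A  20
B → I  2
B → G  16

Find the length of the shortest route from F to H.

40

Compare a few routes:
F → E → G → H: 19+25+17 = 61
F → C → G → H: 18+7+17 = 42
F → C → B → H: 18+18+4 = 40
F → C → A → B → H: 18+18+12+4 = 52
Cheapest is F → C → B → H at 40.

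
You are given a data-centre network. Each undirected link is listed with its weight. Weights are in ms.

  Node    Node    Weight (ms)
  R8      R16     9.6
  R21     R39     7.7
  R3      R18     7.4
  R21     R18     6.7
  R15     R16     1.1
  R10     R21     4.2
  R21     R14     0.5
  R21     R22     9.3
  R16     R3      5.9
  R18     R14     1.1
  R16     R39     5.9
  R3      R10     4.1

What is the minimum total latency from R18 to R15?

Running Dijkstra from R18:
R18: 0
R14: 1.1  (via R18)
R21: 1.6  (via R14)
R10: 5.8  (via R21)
R3: 7.4  (via R18)
R39: 9.3  (via R21)
R22: 10.9  (via R21)
R16: 13.3  (via R3)
R15: 14.4  (via R16)
Shortest route: R18–R3–R16–R15 = 14.4 ms.

14.4 ms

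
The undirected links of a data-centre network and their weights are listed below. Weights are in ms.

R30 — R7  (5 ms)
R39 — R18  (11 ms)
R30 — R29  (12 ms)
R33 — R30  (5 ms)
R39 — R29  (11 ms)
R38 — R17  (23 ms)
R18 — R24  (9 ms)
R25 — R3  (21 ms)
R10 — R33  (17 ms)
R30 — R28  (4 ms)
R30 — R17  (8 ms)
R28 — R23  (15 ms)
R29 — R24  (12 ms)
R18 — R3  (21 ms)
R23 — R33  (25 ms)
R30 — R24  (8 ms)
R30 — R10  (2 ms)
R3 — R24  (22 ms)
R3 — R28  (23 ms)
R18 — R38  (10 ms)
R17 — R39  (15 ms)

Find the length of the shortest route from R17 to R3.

Running Dijkstra from R17:
R17: 0
R30: 8  (via R17)
R10: 10  (via R30)
R28: 12  (via R30)
R7: 13  (via R30)
R33: 13  (via R30)
R39: 15  (via R17)
R24: 16  (via R30)
R29: 20  (via R30)
R38: 23  (via R17)
R18: 25  (via R24)
R23: 27  (via R28)
R3: 35  (via R28)
Shortest route: R17 → R30 → R28 → R3 = 35 ms.

35 ms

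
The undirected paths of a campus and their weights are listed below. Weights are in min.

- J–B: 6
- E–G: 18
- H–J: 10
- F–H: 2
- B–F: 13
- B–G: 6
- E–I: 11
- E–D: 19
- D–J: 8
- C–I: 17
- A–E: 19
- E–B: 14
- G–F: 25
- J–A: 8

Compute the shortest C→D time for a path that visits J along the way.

Shortest C→J: C → I → E → B → J = 48
Shortest J→D: J → D = 8
Total via J: 48 + 8 = 56 min.

56 min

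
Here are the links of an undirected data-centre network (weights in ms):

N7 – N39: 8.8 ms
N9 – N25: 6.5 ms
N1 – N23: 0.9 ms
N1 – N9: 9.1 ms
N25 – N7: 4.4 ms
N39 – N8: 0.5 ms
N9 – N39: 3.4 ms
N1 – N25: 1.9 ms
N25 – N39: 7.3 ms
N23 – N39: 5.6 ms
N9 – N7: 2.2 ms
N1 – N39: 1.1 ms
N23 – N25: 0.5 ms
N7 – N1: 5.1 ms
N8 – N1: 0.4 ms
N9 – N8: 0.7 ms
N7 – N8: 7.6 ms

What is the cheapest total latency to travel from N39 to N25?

Shortest distances from N39:
N39: 0
N8: 0.5  (via N39)
N1: 0.9  (via N8)
N9: 1.2  (via N8)
N23: 1.8  (via N1)
N25: 2.3  (via N23)
Shortest route: N39 → N8 → N1 → N23 → N25 = 2.3 ms.

2.3 ms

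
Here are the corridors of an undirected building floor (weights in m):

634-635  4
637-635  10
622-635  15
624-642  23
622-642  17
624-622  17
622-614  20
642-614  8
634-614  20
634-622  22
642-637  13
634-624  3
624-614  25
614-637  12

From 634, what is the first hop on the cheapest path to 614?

Enumerating some paths:
634 - 635 - 637 - 614: 4+10+12 = 26
634 - 624 - 614: 3+25 = 28
634 - 614: 20 = 20
Cheapest is 634 - 614 at 20 m.
So from 634 the first move is to 614.

614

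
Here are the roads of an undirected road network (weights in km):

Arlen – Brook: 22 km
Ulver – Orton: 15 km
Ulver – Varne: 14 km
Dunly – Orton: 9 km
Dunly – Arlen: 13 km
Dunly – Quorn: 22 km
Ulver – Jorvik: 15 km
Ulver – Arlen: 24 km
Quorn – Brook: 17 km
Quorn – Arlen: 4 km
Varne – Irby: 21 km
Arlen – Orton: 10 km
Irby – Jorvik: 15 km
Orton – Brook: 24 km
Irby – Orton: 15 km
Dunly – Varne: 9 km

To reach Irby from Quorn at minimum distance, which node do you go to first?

Compare a few routes:
Quorn → Arlen → Dunly → Orton → Irby: 4+13+9+15 = 41
Quorn → Dunly → Orton → Irby: 22+9+15 = 46
Quorn → Arlen → Orton → Irby: 4+10+15 = 29
Quorn → Arlen → Dunly → Varne → Irby: 4+13+9+21 = 47
The minimum is 29 km via Quorn → Arlen → Orton → Irby.
So from Quorn the first move is to Arlen.

Arlen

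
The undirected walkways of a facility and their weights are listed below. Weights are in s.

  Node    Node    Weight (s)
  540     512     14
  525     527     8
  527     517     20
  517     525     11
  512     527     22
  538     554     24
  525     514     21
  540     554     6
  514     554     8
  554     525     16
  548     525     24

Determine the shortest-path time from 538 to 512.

Compare a few routes:
538 → 554 → 540 → 512: 24+6+14 = 44
538 → 554 → 514 → 525 → 527 → 512: 24+8+21+8+22 = 83
538 → 554 → 525 → 527 → 512: 24+16+8+22 = 70
The minimum is 44 s via 538 → 554 → 540 → 512.

44 s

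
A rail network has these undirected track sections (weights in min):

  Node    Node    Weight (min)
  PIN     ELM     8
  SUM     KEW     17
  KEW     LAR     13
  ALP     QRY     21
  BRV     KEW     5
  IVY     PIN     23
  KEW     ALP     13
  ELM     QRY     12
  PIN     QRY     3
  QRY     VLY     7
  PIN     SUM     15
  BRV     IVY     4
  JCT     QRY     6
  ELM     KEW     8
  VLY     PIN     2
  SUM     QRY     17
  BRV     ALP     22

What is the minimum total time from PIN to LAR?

29 min

Enumerating some paths:
PIN → VLY → QRY → ELM → KEW → LAR: 2+7+12+8+13 = 42
PIN → ELM → KEW → LAR: 8+8+13 = 29
PIN → QRY → ELM → KEW → LAR: 3+12+8+13 = 36
The minimum is 29 min via PIN → ELM → KEW → LAR.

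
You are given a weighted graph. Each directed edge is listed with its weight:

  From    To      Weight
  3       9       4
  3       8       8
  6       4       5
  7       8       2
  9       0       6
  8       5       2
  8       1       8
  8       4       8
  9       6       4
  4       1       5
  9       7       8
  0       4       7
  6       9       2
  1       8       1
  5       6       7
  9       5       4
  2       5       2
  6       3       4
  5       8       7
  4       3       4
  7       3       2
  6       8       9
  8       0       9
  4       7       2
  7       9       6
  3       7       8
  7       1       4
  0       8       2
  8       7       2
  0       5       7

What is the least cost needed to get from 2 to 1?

15

Settle nodes by increasing distance from 2:
2: 0
5: 2  (via 2)
6: 9  (via 5)
8: 9  (via 5)
7: 11  (via 8)
9: 11  (via 6)
3: 13  (via 6)
4: 14  (via 6)
1: 15  (via 7)
Shortest route: 2 → 5 → 8 → 7 → 1 = 15.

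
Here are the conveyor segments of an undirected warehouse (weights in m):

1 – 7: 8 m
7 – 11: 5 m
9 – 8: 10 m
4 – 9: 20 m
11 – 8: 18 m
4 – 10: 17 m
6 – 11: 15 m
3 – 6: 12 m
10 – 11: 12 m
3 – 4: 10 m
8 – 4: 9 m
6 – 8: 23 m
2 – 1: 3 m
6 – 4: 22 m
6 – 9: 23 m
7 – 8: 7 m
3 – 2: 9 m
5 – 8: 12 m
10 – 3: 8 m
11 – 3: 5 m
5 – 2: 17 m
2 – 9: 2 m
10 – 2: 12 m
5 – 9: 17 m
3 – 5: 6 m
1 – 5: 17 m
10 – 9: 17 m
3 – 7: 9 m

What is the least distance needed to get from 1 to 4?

Settle nodes by increasing distance from 1:
1: 0
2: 3  (via 1)
9: 5  (via 2)
7: 8  (via 1)
3: 12  (via 2)
11: 13  (via 7)
8: 15  (via 9)
10: 15  (via 2)
5: 17  (via 1)
4: 22  (via 3)
Shortest route: 1 → 2 → 3 → 4 = 22 m.

22 m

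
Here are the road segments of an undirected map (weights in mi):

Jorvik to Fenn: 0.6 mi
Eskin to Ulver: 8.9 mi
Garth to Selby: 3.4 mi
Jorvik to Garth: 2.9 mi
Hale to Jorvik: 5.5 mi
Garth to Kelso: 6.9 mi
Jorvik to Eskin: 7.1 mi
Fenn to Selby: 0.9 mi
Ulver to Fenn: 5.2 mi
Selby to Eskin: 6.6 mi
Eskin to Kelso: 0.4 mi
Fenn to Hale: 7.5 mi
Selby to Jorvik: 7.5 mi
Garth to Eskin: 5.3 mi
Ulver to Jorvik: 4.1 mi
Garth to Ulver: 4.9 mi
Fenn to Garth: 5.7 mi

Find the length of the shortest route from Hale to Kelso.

13 mi

Candidate routes:
Hale - Jorvik - Fenn - Selby - Eskin - Kelso: 5.5+0.6+0.9+6.6+0.4 = 14
Hale - Jorvik - Eskin - Kelso: 5.5+7.1+0.4 = 13
Cheapest is Hale - Jorvik - Eskin - Kelso at 13 mi.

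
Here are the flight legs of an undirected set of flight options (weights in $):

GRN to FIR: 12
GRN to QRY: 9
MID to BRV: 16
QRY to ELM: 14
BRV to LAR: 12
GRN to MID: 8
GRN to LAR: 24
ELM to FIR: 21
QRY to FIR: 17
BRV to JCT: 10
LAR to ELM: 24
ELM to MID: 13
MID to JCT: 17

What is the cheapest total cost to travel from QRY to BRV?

$33

Settle nodes by increasing distance from QRY:
QRY: 0
GRN: 9  (via QRY)
ELM: 14  (via QRY)
FIR: 17  (via QRY)
MID: 17  (via GRN)
LAR: 33  (via GRN)
BRV: 33  (via MID)
Shortest route: QRY → GRN → MID → BRV = $33.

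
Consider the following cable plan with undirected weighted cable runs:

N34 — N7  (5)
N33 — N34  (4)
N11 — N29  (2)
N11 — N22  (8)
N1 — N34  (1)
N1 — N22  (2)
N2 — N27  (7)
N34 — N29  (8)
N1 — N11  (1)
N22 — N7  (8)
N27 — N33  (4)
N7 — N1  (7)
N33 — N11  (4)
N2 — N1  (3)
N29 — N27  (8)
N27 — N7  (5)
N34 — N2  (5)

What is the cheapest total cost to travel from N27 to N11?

Compare a few routes:
N27 → N33 → N34 → N1 → N11: 4+4+1+1 = 10
N27 → N2 → N1 → N11: 7+3+1 = 11
N27 → N29 → N11: 8+2 = 10
N27 → N33 → N11: 4+4 = 8
The minimum is 8 via N27 → N33 → N11.

8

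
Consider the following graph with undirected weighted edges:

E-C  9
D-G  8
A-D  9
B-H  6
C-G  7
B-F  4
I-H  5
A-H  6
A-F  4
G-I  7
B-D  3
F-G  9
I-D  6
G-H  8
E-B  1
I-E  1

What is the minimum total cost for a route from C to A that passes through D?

Best C to D: C → E → B → D costing 13
Best D to A: D → A costing 9
Total via D: 13 + 9 = 22.

22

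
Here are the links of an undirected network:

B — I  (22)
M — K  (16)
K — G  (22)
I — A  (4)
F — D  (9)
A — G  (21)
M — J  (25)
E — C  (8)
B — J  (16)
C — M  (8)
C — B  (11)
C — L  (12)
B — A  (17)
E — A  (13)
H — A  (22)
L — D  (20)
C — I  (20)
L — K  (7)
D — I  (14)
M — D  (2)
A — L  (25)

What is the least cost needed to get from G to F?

48

Running Dijkstra from G:
G: 0
A: 21  (via G)
K: 22  (via G)
I: 25  (via A)
L: 29  (via K)
E: 34  (via A)
B: 38  (via A)
M: 38  (via K)
D: 39  (via I)
C: 41  (via L)
H: 43  (via A)
F: 48  (via D)
Shortest route: G → A → I → D → F = 48.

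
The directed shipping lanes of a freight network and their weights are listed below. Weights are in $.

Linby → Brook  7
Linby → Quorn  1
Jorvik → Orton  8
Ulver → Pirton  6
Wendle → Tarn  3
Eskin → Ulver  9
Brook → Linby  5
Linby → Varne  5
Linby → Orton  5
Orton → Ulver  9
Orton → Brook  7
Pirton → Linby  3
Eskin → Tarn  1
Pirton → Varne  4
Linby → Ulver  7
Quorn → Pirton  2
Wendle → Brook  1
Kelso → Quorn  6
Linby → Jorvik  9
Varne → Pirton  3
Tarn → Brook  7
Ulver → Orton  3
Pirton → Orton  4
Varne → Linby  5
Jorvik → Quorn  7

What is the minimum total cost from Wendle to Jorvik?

Compare a few routes:
Wendle–Brook–Linby–Jorvik: 1+5+9 = 15
Wendle–Tarn–Brook–Linby–Jorvik: 3+7+5+9 = 24
The minimum is $15 via Wendle–Brook–Linby–Jorvik.

$15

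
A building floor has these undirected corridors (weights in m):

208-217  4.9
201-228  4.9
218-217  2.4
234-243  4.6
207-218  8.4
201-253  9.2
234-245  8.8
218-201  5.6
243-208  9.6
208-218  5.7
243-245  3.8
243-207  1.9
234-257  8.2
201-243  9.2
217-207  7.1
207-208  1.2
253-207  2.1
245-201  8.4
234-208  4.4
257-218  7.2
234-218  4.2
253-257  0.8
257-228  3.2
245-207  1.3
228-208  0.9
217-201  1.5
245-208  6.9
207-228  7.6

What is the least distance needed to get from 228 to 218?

Enumerating some paths:
228–208–217–218: 0.9+4.9+2.4 = 8.2
228–208–218: 0.9+5.7 = 6.6
Cheapest is 228–208–218 at 6.6 m.

6.6 m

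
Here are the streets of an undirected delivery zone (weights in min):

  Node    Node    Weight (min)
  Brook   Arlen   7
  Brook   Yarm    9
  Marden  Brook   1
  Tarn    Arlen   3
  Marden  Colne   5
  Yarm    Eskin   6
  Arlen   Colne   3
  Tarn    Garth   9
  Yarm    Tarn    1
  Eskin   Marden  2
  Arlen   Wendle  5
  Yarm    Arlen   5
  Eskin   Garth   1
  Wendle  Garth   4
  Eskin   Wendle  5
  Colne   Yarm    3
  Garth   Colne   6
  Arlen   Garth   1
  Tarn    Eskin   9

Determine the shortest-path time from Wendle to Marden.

7 min

Candidate routes:
Wendle - Arlen - Brook - Marden: 5+7+1 = 13
Wendle - Arlen - Colne - Marden: 5+3+5 = 13
Wendle - Arlen - Garth - Eskin - Marden: 5+1+1+2 = 9
Wendle - Eskin - Marden: 5+2 = 7
The minimum is 7 min via Wendle - Eskin - Marden.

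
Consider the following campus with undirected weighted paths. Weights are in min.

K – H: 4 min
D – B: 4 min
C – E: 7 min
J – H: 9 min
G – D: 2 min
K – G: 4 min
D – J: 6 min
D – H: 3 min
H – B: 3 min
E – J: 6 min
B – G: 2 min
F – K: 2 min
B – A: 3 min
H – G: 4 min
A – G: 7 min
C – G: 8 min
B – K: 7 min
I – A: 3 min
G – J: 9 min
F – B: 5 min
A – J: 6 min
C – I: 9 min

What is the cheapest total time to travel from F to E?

20 min

Shortest distances from F:
F: 0
K: 2  (via F)
B: 5  (via F)
G: 6  (via K)
H: 6  (via K)
A: 8  (via B)
D: 8  (via G)
I: 11  (via A)
C: 14  (via G)
J: 14  (via A)
E: 20  (via J)
Shortest route: F → B → A → J → E = 20 min.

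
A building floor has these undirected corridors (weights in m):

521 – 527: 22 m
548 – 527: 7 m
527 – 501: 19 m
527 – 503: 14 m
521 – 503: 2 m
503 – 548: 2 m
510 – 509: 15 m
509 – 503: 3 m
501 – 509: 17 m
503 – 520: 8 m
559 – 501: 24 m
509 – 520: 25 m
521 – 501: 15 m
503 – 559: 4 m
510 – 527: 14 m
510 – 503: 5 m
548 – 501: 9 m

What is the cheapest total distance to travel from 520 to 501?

19 m

Candidate routes:
520 → 503 → 548 → 501: 8+2+9 = 19
520 → 503 → 521 → 501: 8+2+15 = 25
Cheapest is 520 → 503 → 548 → 501 at 19 m.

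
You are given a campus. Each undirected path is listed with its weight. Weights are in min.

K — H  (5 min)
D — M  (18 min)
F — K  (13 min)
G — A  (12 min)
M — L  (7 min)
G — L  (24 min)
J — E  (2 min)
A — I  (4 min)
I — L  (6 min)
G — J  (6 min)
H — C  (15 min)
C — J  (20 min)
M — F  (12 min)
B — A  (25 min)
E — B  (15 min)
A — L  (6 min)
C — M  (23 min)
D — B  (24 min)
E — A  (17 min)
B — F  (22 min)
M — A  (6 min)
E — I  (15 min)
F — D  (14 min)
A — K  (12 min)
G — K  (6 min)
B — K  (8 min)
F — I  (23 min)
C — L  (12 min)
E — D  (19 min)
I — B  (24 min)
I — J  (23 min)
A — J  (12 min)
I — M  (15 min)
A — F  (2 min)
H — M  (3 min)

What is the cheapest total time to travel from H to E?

19 min

Running Dijkstra from H:
H: 0
M: 3  (via H)
K: 5  (via H)
A: 9  (via M)
L: 10  (via M)
F: 11  (via A)
G: 11  (via K)
B: 13  (via K)
I: 13  (via A)
C: 15  (via H)
J: 17  (via G)
E: 19  (via J)
Shortest route: H → K → G → J → E = 19 min.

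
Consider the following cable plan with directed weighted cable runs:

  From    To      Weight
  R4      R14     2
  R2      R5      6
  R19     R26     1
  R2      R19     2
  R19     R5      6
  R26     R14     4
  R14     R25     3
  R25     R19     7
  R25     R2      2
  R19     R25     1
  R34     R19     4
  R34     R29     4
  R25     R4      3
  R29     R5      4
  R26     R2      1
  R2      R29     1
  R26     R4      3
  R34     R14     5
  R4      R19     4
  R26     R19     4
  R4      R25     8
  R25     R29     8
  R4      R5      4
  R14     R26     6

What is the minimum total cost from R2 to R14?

Enumerating some paths:
R2 - R19 - R26 - R4 - R14: 2+1+3+2 = 8
R2 - R19 - R26 - R14: 2+1+4 = 7
The minimum is 7 via R2 - R19 - R26 - R14.

7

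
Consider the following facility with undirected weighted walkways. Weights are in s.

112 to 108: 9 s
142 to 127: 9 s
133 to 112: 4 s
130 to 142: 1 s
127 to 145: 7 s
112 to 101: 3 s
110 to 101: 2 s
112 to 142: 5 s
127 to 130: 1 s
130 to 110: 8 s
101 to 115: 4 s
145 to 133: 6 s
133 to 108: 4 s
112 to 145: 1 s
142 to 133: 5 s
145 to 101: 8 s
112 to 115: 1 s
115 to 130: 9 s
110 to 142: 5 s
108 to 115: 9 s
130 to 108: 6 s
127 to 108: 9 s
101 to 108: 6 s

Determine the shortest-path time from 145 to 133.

5 s

Settle nodes by increasing distance from 145:
145: 0
112: 1  (via 145)
115: 2  (via 112)
101: 4  (via 112)
133: 5  (via 112)
Shortest route: 145–112–133 = 5 s.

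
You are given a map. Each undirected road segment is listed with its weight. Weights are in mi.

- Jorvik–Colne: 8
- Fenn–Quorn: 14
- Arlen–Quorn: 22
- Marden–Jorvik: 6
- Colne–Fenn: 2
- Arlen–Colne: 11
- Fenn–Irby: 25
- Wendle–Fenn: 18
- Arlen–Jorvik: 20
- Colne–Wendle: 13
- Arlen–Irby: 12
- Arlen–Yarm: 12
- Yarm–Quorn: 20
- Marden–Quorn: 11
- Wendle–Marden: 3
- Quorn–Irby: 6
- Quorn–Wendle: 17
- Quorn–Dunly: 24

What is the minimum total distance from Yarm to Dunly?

Compare a few routes:
Yarm → Arlen → Irby → Quorn → Dunly: 12+12+6+24 = 54
Yarm → Arlen → Quorn → Dunly: 12+22+24 = 58
Yarm → Quorn → Dunly: 20+24 = 44
The minimum is 44 mi via Yarm → Quorn → Dunly.

44 mi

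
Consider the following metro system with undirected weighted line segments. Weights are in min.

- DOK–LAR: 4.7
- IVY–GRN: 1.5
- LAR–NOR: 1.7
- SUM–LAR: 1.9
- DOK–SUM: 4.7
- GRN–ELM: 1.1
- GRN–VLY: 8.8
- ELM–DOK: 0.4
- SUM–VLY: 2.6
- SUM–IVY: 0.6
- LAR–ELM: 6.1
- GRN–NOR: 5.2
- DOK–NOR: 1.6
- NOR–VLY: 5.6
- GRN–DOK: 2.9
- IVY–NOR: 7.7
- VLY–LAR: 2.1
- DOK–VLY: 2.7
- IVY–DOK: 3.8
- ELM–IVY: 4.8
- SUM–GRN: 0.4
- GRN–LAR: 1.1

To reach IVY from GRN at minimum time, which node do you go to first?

Compare a few routes:
GRN → IVY: 1.5 = 1.5
GRN → SUM → IVY: 0.4+0.6 = 1
Cheapest is GRN → SUM → IVY at 1 min.
So from GRN the first move is to SUM.

SUM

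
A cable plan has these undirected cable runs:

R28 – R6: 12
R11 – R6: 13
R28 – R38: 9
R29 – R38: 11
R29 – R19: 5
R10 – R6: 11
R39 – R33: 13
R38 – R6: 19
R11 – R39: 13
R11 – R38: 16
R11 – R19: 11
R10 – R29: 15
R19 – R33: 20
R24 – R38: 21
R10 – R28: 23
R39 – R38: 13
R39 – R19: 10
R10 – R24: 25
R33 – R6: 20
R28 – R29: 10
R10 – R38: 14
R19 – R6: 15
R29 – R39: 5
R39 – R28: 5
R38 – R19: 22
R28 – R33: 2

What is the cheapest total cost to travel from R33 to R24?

Enumerating some paths:
R33 → R28 → R39 → R38 → R24: 2+5+13+21 = 41
R33 → R28 → R38 → R24: 2+9+21 = 32
Cheapest is R33 → R28 → R38 → R24 at 32.

32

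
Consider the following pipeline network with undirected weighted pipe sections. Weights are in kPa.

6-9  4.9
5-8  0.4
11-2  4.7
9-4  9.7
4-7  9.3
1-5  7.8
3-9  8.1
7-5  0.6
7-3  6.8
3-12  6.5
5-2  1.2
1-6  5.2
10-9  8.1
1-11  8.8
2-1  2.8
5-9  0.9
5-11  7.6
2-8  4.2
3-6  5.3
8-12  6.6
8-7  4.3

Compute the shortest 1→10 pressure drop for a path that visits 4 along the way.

31.7 kPa

Shortest 1→4: 1–2–5–7–4 = 13.9
Shortest 4→10: 4–9–10 = 17.8
Total via 4: 13.9 + 17.8 = 31.7 kPa.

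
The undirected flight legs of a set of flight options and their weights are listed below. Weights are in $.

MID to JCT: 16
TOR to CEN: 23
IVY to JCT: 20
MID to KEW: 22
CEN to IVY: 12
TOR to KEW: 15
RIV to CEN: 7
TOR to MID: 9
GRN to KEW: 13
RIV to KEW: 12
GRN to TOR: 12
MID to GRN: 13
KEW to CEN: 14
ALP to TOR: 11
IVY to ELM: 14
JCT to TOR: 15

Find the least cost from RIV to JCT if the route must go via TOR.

$42

Best RIV to TOR: RIV → KEW → TOR costing 27
Shortest TOR→JCT: TOR → JCT = 15
Total via TOR: 27 + 15 = $42.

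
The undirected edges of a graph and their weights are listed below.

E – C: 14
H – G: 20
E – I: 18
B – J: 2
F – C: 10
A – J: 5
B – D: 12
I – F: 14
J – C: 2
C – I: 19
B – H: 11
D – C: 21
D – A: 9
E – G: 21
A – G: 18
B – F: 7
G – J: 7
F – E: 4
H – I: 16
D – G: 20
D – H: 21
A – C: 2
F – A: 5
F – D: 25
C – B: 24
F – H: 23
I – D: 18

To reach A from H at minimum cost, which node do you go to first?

Enumerating some paths:
H → B → J → A: 11+2+5 = 18
H → B → F → A: 11+7+5 = 23
H → B → J → C → A: 11+2+2+2 = 17
The minimum is 17 via H → B → J → C → A.
So from H the first move is to B.

B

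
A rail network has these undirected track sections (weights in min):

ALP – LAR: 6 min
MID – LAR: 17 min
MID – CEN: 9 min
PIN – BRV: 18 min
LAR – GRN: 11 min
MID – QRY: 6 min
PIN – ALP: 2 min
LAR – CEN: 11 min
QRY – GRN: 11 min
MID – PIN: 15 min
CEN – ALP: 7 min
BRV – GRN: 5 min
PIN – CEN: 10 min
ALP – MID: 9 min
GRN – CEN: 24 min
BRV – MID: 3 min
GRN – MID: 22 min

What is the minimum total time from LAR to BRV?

Settle nodes by increasing distance from LAR:
LAR: 0
ALP: 6  (via LAR)
PIN: 8  (via ALP)
GRN: 11  (via LAR)
CEN: 11  (via LAR)
MID: 15  (via ALP)
BRV: 16  (via GRN)
Shortest route: LAR–GRN–BRV = 16 min.

16 min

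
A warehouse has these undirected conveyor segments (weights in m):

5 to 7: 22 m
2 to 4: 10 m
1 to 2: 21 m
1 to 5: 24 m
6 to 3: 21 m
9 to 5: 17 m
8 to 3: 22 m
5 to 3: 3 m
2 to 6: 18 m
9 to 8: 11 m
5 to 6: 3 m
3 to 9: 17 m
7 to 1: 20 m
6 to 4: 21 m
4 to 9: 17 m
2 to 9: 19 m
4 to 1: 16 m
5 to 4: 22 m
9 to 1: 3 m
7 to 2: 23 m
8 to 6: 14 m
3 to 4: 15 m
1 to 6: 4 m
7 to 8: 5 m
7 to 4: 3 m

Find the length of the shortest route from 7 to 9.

Candidate routes:
7–8–9: 5+11 = 16
7–4–1–9: 3+16+3 = 22
7–4–9: 3+17 = 20
The minimum is 16 m via 7–8–9.

16 m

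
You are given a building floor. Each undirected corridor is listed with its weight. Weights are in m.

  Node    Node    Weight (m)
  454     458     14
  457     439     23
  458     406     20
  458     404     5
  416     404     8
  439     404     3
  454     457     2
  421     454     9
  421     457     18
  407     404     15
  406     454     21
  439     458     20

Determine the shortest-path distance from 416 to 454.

27 m

Shortest distances from 416:
416: 0
404: 8  (via 416)
439: 11  (via 404)
458: 13  (via 404)
407: 23  (via 404)
454: 27  (via 458)
Shortest route: 416–404–458–454 = 27 m.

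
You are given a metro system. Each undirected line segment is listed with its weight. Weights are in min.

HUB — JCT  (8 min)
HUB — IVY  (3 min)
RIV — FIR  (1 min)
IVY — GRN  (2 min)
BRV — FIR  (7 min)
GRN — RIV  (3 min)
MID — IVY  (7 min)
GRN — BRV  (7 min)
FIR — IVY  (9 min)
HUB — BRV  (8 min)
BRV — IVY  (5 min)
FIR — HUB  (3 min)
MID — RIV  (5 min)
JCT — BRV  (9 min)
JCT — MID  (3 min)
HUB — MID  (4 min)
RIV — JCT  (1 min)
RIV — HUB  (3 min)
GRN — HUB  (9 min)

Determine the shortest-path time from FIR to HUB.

3 min

Candidate routes:
FIR → HUB: 3 = 3
FIR → RIV → HUB: 1+3 = 4
Cheapest is FIR → HUB at 3 min.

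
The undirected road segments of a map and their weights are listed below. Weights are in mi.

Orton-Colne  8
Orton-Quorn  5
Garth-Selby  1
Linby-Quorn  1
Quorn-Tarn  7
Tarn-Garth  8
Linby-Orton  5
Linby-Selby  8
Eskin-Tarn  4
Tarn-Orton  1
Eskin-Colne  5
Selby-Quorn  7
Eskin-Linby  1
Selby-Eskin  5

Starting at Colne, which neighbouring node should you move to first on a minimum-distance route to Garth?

Compare a few routes:
Colne → Eskin → Linby → Selby → Garth: 5+1+8+1 = 15
Colne → Orton → Tarn → Garth: 8+1+8 = 17
Colne → Eskin → Selby → Garth: 5+5+1 = 11
Colne → Eskin → Linby → Quorn → Selby → Garth: 5+1+1+7+1 = 15
The minimum is 11 mi via Colne → Eskin → Selby → Garth.
So from Colne the first move is to Eskin.

Eskin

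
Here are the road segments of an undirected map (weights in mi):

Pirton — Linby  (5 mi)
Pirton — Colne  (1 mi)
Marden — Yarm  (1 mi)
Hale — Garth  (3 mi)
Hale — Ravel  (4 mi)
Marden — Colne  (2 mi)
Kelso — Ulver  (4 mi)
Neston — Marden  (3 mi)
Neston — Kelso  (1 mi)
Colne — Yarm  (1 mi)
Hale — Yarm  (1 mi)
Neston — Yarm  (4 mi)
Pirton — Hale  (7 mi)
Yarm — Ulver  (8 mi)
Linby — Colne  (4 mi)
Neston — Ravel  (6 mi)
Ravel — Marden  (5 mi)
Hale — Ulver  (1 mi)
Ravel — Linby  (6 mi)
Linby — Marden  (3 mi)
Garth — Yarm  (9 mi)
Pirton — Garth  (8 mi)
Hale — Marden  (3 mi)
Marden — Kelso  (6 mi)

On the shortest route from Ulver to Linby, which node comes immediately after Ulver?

Candidate routes:
Ulver → Hale → Yarm → Colne → Marden → Linby: 1+1+1+2+3 = 8
Ulver → Hale → Marden → Linby: 1+3+3 = 7
Ulver → Hale → Yarm → Marden → Linby: 1+1+1+3 = 6
Ulver → Hale → Yarm → Colne → Linby: 1+1+1+4 = 7
The minimum is 6 mi via Ulver → Hale → Yarm → Marden → Linby.
So from Ulver the first move is to Hale.

Hale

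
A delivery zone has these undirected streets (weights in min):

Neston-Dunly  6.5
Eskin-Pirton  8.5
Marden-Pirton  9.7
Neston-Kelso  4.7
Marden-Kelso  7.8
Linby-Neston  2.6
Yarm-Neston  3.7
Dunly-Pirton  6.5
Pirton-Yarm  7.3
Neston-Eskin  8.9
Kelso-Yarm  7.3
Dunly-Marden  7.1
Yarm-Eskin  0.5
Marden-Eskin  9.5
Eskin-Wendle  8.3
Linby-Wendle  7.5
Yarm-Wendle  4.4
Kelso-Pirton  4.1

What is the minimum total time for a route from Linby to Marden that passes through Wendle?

Shortest Linby→Wendle: Linby–Wendle = 7.5
Best Wendle to Marden: Wendle–Yarm–Eskin–Marden costing 14.4
Total via Wendle: 7.5 + 14.4 = 21.9 min.

21.9 min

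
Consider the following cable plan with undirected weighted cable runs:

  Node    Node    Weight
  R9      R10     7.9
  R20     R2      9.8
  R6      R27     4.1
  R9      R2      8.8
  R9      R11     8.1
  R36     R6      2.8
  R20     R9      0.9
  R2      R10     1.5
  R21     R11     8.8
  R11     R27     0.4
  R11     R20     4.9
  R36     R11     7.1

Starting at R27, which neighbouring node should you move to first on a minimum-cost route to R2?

R11

Candidate routes:
R27 → R11 → R20 → R9 → R10 → R2: 0.4+4.9+0.9+7.9+1.5 = 15.6
R27 → R11 → R20 → R2: 0.4+4.9+9.8 = 15.1
R27 → R11 → R20 → R9 → R2: 0.4+4.9+0.9+8.8 = 15
Cheapest is R27 → R11 → R20 → R9 → R2 at 15.
So from R27 the first move is to R11.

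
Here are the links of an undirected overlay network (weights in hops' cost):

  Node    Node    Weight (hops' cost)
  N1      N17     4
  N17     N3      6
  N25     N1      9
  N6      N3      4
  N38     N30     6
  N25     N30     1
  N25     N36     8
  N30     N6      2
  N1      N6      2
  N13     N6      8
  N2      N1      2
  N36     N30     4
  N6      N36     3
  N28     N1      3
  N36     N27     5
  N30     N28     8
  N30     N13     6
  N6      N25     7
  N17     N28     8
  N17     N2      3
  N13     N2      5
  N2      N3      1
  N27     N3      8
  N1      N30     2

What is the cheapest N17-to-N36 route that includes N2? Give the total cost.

10 hops' cost

Shortest N17→N2: N17–N2 = 3
Best N2 to N36: N2–N1–N6–N36 costing 7
Total via N2: 3 + 7 = 10 hops' cost.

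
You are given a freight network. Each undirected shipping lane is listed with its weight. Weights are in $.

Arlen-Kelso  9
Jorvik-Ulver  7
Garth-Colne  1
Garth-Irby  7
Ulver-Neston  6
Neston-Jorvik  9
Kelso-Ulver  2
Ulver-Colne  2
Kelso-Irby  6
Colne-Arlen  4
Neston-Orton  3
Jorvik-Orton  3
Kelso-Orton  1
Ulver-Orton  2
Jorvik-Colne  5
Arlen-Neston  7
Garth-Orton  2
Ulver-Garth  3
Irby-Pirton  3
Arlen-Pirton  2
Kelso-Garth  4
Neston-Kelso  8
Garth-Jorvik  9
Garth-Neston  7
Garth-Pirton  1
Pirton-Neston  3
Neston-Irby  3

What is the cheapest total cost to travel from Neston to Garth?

$4

Settle nodes by increasing distance from Neston:
Neston: 0
Irby: 3  (via Neston)
Pirton: 3  (via Neston)
Orton: 3  (via Neston)
Kelso: 4  (via Orton)
Garth: 4  (via Pirton)
Shortest route: Neston–Pirton–Garth = $4.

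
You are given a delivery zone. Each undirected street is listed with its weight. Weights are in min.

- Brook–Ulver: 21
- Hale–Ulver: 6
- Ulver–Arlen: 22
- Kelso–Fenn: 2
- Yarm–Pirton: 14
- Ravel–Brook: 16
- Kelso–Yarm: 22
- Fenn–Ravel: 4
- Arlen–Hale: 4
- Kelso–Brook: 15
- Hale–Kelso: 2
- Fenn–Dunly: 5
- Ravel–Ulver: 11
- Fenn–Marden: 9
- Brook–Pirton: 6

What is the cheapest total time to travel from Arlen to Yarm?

28 min

Running Dijkstra from Arlen:
Arlen: 0
Hale: 4  (via Arlen)
Kelso: 6  (via Hale)
Fenn: 8  (via Kelso)
Ulver: 10  (via Hale)
Ravel: 12  (via Fenn)
Dunly: 13  (via Fenn)
Marden: 17  (via Fenn)
Brook: 21  (via Kelso)
Pirton: 27  (via Brook)
Yarm: 28  (via Kelso)
Shortest route: Arlen → Hale → Kelso → Yarm = 28 min.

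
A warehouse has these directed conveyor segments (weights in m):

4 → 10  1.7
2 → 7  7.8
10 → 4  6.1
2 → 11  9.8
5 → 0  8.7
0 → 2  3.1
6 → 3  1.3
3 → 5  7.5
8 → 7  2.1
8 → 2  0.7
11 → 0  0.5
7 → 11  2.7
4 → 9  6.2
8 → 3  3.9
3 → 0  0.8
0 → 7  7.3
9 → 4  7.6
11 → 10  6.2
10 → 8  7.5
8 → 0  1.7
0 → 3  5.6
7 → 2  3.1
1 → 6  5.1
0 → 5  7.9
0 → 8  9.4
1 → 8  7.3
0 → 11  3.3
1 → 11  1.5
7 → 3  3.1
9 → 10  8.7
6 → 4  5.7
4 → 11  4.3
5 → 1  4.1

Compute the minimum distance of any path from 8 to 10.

11 m

Compare a few routes:
8 - 3 - 0 - 11 - 10: 3.9+0.8+3.3+6.2 = 14.2
8 - 0 - 11 - 10: 1.7+3.3+6.2 = 11.2
8 - 7 - 11 - 10: 2.1+2.7+6.2 = 11
The minimum is 11 m via 8 - 7 - 11 - 10.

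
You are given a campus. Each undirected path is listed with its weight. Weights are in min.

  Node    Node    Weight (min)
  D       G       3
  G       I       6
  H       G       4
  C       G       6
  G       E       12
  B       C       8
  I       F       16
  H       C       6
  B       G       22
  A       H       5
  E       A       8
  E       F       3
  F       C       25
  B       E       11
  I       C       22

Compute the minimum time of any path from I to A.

15 min

Compare a few routes:
I–F–E–A: 16+3+8 = 27
I–G–H–A: 6+4+5 = 15
I–G–E–A: 6+12+8 = 26
I–G–C–H–A: 6+6+6+5 = 23
Cheapest is I–G–H–A at 15 min.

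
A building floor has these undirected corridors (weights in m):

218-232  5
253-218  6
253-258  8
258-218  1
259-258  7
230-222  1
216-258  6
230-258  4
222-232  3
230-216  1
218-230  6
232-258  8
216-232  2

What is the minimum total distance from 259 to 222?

Candidate routes:
259–258–216–230–222: 7+6+1+1 = 15
259–258–230–222: 7+4+1 = 12
259–258–218–230–222: 7+1+6+1 = 15
Cheapest is 259–258–230–222 at 12 m.

12 m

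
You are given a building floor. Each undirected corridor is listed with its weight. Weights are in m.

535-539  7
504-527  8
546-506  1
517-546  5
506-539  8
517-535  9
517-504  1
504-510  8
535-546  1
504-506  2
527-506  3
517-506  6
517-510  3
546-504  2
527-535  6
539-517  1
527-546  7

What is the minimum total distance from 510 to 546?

Settle nodes by increasing distance from 510:
510: 0
517: 3  (via 510)
504: 4  (via 517)
539: 4  (via 517)
546: 6  (via 504)
Shortest route: 510–517–504–546 = 6 m.

6 m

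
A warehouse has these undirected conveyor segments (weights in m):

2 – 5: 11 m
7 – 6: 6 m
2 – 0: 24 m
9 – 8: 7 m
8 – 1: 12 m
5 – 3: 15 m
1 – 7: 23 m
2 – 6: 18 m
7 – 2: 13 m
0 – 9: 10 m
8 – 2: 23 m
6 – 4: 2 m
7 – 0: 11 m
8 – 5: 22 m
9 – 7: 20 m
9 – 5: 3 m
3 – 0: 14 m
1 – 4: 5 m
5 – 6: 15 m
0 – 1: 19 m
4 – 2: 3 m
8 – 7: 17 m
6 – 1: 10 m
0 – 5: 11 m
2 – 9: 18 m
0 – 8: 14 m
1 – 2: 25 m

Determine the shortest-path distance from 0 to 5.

11 m

Enumerating some paths:
0 → 5: 11 = 11
0 → 9 → 5: 10+3 = 13
Cheapest is 0 → 5 at 11 m.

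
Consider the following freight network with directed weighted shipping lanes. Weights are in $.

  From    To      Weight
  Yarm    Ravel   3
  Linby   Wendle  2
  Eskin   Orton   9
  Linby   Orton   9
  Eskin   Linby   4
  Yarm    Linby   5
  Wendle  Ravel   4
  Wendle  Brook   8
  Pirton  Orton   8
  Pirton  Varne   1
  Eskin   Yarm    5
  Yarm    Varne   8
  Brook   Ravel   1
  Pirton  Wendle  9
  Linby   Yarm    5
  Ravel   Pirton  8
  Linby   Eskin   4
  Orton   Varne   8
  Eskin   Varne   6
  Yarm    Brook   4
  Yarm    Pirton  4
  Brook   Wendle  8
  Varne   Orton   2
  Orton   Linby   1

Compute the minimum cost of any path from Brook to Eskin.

$17

Compare a few routes:
Brook–Ravel–Pirton–Orton–Linby–Eskin: 1+8+8+1+4 = 22
Brook–Ravel–Pirton–Varne–Orton–Linby–Eskin: 1+8+1+2+1+4 = 17
The minimum is $17 via Brook–Ravel–Pirton–Varne–Orton–Linby–Eskin.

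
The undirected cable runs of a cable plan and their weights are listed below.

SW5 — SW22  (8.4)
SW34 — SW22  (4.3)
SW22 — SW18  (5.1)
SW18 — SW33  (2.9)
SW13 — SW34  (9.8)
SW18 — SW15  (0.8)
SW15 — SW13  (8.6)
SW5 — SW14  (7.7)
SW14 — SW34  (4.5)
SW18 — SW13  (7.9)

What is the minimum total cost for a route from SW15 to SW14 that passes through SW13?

22.9

Shortest SW15→SW13: SW15–SW13 = 8.6
Shortest SW13→SW14: SW13–SW34–SW14 = 14.3
Total via SW13: 8.6 + 14.3 = 22.9.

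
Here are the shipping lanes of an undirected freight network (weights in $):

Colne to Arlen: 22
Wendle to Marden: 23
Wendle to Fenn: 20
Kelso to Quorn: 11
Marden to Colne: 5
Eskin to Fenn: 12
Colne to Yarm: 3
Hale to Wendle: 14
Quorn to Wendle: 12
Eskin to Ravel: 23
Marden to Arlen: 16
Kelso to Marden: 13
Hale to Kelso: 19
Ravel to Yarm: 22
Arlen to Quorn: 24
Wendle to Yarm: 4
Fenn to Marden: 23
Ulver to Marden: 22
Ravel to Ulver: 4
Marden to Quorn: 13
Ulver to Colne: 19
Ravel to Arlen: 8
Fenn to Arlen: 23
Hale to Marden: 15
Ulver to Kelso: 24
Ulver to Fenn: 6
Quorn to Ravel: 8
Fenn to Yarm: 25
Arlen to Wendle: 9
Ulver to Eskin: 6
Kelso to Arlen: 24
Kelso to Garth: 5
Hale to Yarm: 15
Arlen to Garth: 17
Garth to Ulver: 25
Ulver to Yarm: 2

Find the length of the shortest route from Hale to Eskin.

Enumerating some paths:
Hale–Wendle–Yarm–Ulver–Eskin: 14+4+2+6 = 26
Hale–Marden–Colne–Yarm–Ulver–Eskin: 15+5+3+2+6 = 31
Hale–Yarm–Ulver–Eskin: 15+2+6 = 23
The minimum is $23 via Hale–Yarm–Ulver–Eskin.

$23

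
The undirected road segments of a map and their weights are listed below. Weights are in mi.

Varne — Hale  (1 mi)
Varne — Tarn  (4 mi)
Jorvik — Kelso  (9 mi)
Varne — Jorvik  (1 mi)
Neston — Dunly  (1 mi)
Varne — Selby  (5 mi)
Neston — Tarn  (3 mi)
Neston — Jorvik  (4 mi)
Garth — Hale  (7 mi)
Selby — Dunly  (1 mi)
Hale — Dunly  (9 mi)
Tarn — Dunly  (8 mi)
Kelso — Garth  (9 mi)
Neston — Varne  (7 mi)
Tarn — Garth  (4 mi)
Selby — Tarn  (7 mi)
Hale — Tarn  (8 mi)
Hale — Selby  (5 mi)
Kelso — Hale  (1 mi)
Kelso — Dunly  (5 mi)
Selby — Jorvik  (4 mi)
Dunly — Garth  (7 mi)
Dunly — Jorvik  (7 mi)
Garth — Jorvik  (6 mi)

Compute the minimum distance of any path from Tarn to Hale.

Candidate routes:
Tarn → Varne → Hale: 4+1 = 5
Tarn → Hale: 8 = 8
Cheapest is Tarn → Varne → Hale at 5 mi.

5 mi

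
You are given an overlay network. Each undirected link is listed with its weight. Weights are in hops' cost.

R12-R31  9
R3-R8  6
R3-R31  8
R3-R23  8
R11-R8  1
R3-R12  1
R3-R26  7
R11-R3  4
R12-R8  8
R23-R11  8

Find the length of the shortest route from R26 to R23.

15 hops' cost

Running Dijkstra from R26:
R26: 0
R3: 7  (via R26)
R12: 8  (via R3)
R11: 11  (via R3)
R8: 12  (via R11)
R31: 15  (via R3)
R23: 15  (via R3)
Shortest route: R26–R3–R23 = 15 hops' cost.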